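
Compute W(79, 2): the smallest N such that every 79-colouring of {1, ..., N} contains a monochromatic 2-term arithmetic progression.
W(79, 2) = 79 + 1 = 80

A 2-term AP is any pair of integers, so a monochromatic 2-AP exists iff some colour is used at least twice. With 79 colours, the colouring i ↦ i on {1, ..., 79} uses each colour once, avoiding any monochromatic pair, so W(79, 2) > 79. For {1, ..., 80}, pigeonhole forces two integers of the same colour, which form a monochromatic 2-AP. Hence W(79, 2) = 80.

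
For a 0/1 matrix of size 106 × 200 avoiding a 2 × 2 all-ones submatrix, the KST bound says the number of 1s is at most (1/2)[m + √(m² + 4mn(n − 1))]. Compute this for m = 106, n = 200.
z(106, 200; 2, 2) ≤ (1/2)[106 + √(106² + 4·106·200·199)] = (1/2)[106 + √16886436] = 2107.6554

Kővári–Sós–Turán: let r_1, ..., r_106 be the row sums and z = Σ r_i the total number of 1s. Each pair of columns can share at most one row with both entries 1 (else a 2×2 all-ones block appears), so Σ_i C(r_i, 2) ≤ C(200, 2) = 19900. By convexity Σ_i C(r_i, 2) ≥ 106·C(z/106, 2) = z(z − 106)/(2·106), giving z² − 106z − 106·200·199 ≤ 0 and hence z ≤ (1/2)[106 + √(11236 + 4·4218800)] = (1/2)[106 + √16886436] ≈ (1/2)(106 + 4109.3109) = 2107.6554.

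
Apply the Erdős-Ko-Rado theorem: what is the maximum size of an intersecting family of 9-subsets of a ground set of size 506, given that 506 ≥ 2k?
max |F| = C(505, 8) = 99222624889162875

The Erdős-Ko-Rado theorem states: for n ≥ 2k, an intersecting family of k-subsets of an n-element set has size at most C(n − 1, k − 1), with equality for 'star' families {A ⊆ [n] : |A| = k, i ∈ A} (fix an element i). For n = 506, k = 9: C(505, 8) = 99222624889162875.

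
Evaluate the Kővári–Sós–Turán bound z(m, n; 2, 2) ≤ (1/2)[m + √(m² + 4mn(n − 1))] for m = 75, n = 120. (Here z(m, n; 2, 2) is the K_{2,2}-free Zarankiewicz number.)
z(75, 120; 2, 2) ≤ (1/2)[75 + √(75² + 4·75·120·119)] = (1/2)[75 + √4289625] = 1073.0705

Kővári–Sós–Turán: let r_1, ..., r_75 be the row sums and z = Σ r_i the total number of 1s. Each pair of columns can share at most one row with both entries 1 (else a 2×2 all-ones block appears), so Σ_i C(r_i, 2) ≤ C(120, 2) = 7140. By convexity Σ_i C(r_i, 2) ≥ 75·C(z/75, 2) = z(z − 75)/(2·75), giving z² − 75z − 75·120·119 ≤ 0 and hence z ≤ (1/2)[75 + √(5625 + 4·1071000)] = (1/2)[75 + √4289625] ≈ (1/2)(75 + 2071.141) = 1073.0705.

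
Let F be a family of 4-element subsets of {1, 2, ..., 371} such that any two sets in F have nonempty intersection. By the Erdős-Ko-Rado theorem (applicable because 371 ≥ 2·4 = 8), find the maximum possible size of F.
max |F| = C(370, 3) = 8373840

Erdős-Ko-Rado (1961): when n ≥ 2k, max |F| = C(n−1, k−1). The bound is attained by the star {A : i ∈ A} for any fixed i ∈ [n]. Here C(371−1, 4−1) = C(370, 3) = 8373840.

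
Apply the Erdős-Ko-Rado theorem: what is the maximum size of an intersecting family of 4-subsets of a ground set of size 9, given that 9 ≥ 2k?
max |F| = C(8, 3) = 56

Erdős-Ko-Rado (1961): when n ≥ 2k, max |F| = C(n−1, k−1). The bound is attained by the star {A : i ∈ A} for any fixed i ∈ [n]. Here C(9−1, 4−1) = C(8, 3) = 56.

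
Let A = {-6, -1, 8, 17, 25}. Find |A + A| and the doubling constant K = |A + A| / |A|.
K = |A + A| / |A| = 14/5

Enumerate A + A = {a + b : a, b ∈ A}. With |A| = 5, there are |A|^2 = 25 ordered sum pairs; collecting distinct values, A + A = {-12, -7, -2, 2, 7, 11, 16, 19, 24, 25, 33, 34, 42, 50}, so |A + A| = 14. Thus K = 14/5. For comparison, the minimum possible |A + A| over all 5-element sets is 2·5 − 1 = 9 (so min K = 9/5), attained only by arithmetic progressions.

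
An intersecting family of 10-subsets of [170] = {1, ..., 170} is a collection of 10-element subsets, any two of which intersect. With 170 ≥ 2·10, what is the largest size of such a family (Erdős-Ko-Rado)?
max |F| = C(169, 9) = 249524848105533

Erdős-Ko-Rado (1961): when n ≥ 2k, max |F| = C(n−1, k−1). The bound is attained by the star {A : i ∈ A} for any fixed i ∈ [n]. Here C(170−1, 10−1) = C(169, 9) = 249524848105533.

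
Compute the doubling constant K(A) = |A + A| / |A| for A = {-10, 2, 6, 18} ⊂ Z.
K = |A + A| / |A| = 9/4

Enumerate A + A = {a + b : a, b ∈ A}. With |A| = 4, there are |A|^2 = 16 ordered sum pairs; collecting distinct values, A + A = {-20, -8, -4, 4, 8, 12, 20, 24, 36}, so |A + A| = 9. Thus K = 9/4. For comparison, the minimum possible |A + A| over all 4-element sets is 2·4 − 1 = 7 (so min K = 7/4), attained only by arithmetic progressions.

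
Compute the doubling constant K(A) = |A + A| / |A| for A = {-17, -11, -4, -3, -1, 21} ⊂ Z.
K = |A + A| / |A| = 21/6 = 7/2

Enumerate A + A = {a + b : a, b ∈ A}. With |A| = 6, there are |A|^2 = 36 ordered sum pairs; collecting distinct values, A + A = {-34, -28, -22, -21, -20, -18, -15, -14, -12, -8, -7, -6, -5, -4, -2, 4, 10, 17, 18, 20, 42}, so |A + A| = 21. Thus K = 21/6 = 7/2. For comparison, the minimum possible |A + A| over all 6-element sets is 2·6 − 1 = 11 (so min K = 11/6), attained only by arithmetic progressions.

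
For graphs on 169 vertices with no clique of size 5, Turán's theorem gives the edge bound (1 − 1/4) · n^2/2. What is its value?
Turán density bound = (3/4) · 169^2/2 = 85683/8 ≈ 10710.375

Turán's theorem: ex(n, K_{r+1}) is achieved by the complete r-partite Turán graph T(n, r) with parts as balanced as possible, and is at most (1 − 1/r) · n^2/2. For r = 4, n = 169: the density bound is (3/4) · 28561/2 = 85683/8 ≈ 10710.375. The integer-valued extremum is e(T(169, 4)) = 10710, which is strictly less than the density bound 85683/8 since 4 ∤ 169 (the parts of T(169, 4) cannot all be equal).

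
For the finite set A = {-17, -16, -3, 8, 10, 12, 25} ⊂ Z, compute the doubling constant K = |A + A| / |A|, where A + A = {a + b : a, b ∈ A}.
K = |A + A| / |A| = 24/7

Enumerate A + A = {a + b : a, b ∈ A}. With |A| = 7, there are |A|^2 = 49 ordered sum pairs; collecting distinct values, A + A = {-34, -33, -32, -20, -19, -9, -8, -7, -6, -5, -4, 5, 7, 8, 9, 16, 18, 20, 22, 24, 33, 35, 37, 50}, so |A + A| = 24. Thus K = 24/7. For comparison, the minimum possible |A + A| over all 7-element sets is 2·7 − 1 = 13 (so min K = 13/7), attained only by arithmetic progressions.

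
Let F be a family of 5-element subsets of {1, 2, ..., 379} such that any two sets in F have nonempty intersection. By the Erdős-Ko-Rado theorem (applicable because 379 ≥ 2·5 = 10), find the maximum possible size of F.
max |F| = C(378, 4) = 837222750

The Erdős-Ko-Rado theorem states: for n ≥ 2k, an intersecting family of k-subsets of an n-element set has size at most C(n − 1, k − 1), with equality for 'star' families {A ⊆ [n] : |A| = k, i ∈ A} (fix an element i). For n = 379, k = 5: C(378, 4) = 837222750.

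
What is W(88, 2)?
W(88, 2) = 88 + 1 = 89

A 2-term AP is any pair of integers, so a monochromatic 2-AP exists iff some colour is used at least twice. With 88 colours, the colouring i ↦ i on {1, ..., 88} uses each colour once, avoiding any monochromatic pair, so W(88, 2) > 88. For {1, ..., 89}, pigeonhole forces two integers of the same colour, which form a monochromatic 2-AP. Hence W(88, 2) = 89.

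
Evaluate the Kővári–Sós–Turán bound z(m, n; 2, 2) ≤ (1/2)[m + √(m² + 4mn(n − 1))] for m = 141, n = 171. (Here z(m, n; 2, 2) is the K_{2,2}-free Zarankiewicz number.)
z(141, 171; 2, 2) ≤ (1/2)[141 + √(141² + 4·141·171·170)] = (1/2)[141 + √16415361] = 2096.2937

Kővári–Sós–Turán: let r_1, ..., r_141 be the row sums and z = Σ r_i the total number of 1s. Each pair of columns can share at most one row with both entries 1 (else a 2×2 all-ones block appears), so Σ_i C(r_i, 2) ≤ C(171, 2) = 14535. By convexity Σ_i C(r_i, 2) ≥ 141·C(z/141, 2) = z(z − 141)/(2·141), giving z² − 141z − 141·171·170 ≤ 0 and hence z ≤ (1/2)[141 + √(19881 + 4·4098870)] = (1/2)[141 + √16415361] ≈ (1/2)(141 + 4051.5875) = 2096.2937.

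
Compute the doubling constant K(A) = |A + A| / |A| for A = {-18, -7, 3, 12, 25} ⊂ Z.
K = |A + A| / |A| = 15/5 = 3

Enumerate A + A = {a + b : a, b ∈ A}. With |A| = 5, there are |A|^2 = 25 ordered sum pairs; collecting distinct values, A + A = {-36, -25, -15, -14, -6, -4, 5, 6, 7, 15, 18, 24, 28, 37, 50}, so |A + A| = 15. Thus K = 15/5 = 3. For comparison, the minimum possible |A + A| over all 5-element sets is 2·5 − 1 = 9 (so min K = 9/5), attained only by arithmetic progressions.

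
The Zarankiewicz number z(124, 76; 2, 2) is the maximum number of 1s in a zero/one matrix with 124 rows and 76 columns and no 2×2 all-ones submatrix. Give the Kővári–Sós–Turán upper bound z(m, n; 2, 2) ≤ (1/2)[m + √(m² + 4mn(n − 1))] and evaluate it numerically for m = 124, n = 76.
z(124, 76; 2, 2) ≤ (1/2)[124 + √(124² + 4·124·76·75)] = (1/2)[124 + √2842576] = 904.997

Kővári–Sós–Turán: let r_1, ..., r_124 be the row sums and z = Σ r_i the total number of 1s. Each pair of columns can share at most one row with both entries 1 (else a 2×2 all-ones block appears), so Σ_i C(r_i, 2) ≤ C(76, 2) = 2850. By convexity Σ_i C(r_i, 2) ≥ 124·C(z/124, 2) = z(z − 124)/(2·124), giving z² − 124z − 124·76·75 ≤ 0 and hence z ≤ (1/2)[124 + √(15376 + 4·706800)] = (1/2)[124 + √2842576] ≈ (1/2)(124 + 1685.9941) = 904.997.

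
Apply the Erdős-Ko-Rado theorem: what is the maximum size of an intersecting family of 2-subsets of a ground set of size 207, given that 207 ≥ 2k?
max |F| = C(206, 1) = 206

The Erdős-Ko-Rado theorem states: for n ≥ 2k, an intersecting family of k-subsets of an n-element set has size at most C(n − 1, k − 1), with equality for 'star' families {A ⊆ [n] : |A| = k, i ∈ A} (fix an element i). For n = 207, k = 2: C(206, 1) = 206.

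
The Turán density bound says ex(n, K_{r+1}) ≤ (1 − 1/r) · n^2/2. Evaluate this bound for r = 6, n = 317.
Turán density bound = (5/6) · 317^2/2 = 502445/12 ≈ 41870.4167

Turán's theorem: ex(n, K_{r+1}) is achieved by the complete r-partite Turán graph T(n, r) with parts as balanced as possible, and is at most (1 − 1/r) · n^2/2. For r = 6, n = 317: the density bound is (5/6) · 100489/2 = 502445/12 ≈ 41870.4167. The integer-valued extremum is e(T(317, 6)) = 41870, which is strictly less than the density bound 502445/12 since 6 ∤ 317 (the parts of T(317, 6) cannot all be equal).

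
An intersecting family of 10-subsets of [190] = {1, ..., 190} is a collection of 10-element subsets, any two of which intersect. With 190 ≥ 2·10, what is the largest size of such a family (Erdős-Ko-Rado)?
max |F| = C(189, 9) = 698878653009537

The Erdős-Ko-Rado theorem states: for n ≥ 2k, an intersecting family of k-subsets of an n-element set has size at most C(n − 1, k − 1), with equality for 'star' families {A ⊆ [n] : |A| = k, i ∈ A} (fix an element i). For n = 190, k = 10: C(189, 9) = 698878653009537.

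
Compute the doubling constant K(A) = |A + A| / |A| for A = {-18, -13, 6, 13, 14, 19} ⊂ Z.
K = |A + A| / |A| = 20/6 = 10/3

Enumerate A + A = {a + b : a, b ∈ A}. With |A| = 6, there are |A|^2 = 36 ordered sum pairs; collecting distinct values, A + A = {-36, -31, -26, -12, -7, -5, -4, 0, 1, 6, 12, 19, 20, 25, 26, 27, 28, 32, 33, 38}, so |A + A| = 20. Thus K = 20/6 = 10/3. For comparison, the minimum possible |A + A| over all 6-element sets is 2·6 − 1 = 11 (so min K = 11/6), attained only by arithmetic progressions.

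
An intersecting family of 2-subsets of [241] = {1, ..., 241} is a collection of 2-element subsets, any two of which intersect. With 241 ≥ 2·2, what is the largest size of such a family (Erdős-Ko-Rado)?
max |F| = C(240, 1) = 240

The Erdős-Ko-Rado theorem states: for n ≥ 2k, an intersecting family of k-subsets of an n-element set has size at most C(n − 1, k − 1), with equality for 'star' families {A ⊆ [n] : |A| = k, i ∈ A} (fix an element i). For n = 241, k = 2: C(240, 1) = 240.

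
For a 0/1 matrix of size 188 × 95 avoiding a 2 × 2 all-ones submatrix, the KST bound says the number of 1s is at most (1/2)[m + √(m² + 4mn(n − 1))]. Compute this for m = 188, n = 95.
z(188, 95; 2, 2) ≤ (1/2)[188 + √(188² + 4·188·95·94)] = (1/2)[188 + √6750704] = 1393.1058

Kővári–Sós–Turán: let r_1, ..., r_188 be the row sums and z = Σ r_i the total number of 1s. Each pair of columns can share at most one row with both entries 1 (else a 2×2 all-ones block appears), so Σ_i C(r_i, 2) ≤ C(95, 2) = 4465. By convexity Σ_i C(r_i, 2) ≥ 188·C(z/188, 2) = z(z − 188)/(2·188), giving z² − 188z − 188·95·94 ≤ 0 and hence z ≤ (1/2)[188 + √(35344 + 4·1678840)] = (1/2)[188 + √6750704] ≈ (1/2)(188 + 2598.2117) = 1393.1058.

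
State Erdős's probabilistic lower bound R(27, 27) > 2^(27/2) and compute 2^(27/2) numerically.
2^(27/2) = 11585.2375; so R(27, 27) > 11585.2375

Colour each edge of K_n uniformly at random with red/blue. The expected number of monochromatic K_27 is C(n, 27) · 2 · 2^(−C(27,2)). If C(n, 27) · 2^(1 − C(27,2)) < 1, then with positive probability no monochromatic K_27 exists, so R(27, 27) > n. The standard estimate C(n, 27) ≤ n^27/27! shows this inequality holds whenever n ≤ 2^(27/2) (since 27! · 2^(C(27,2) − 1) > 2^(27^2/2) ≥ n^27). Hence R(27, 27) > 2^(27/2) = 11585.2375.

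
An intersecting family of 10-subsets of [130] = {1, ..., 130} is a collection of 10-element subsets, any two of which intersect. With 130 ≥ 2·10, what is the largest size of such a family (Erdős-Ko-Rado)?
max |F| = C(129, 9) = 20492404684400

Erdős-Ko-Rado (1961): when n ≥ 2k, max |F| = C(n−1, k−1). The bound is attained by the star {A : i ∈ A} for any fixed i ∈ [n]. Here C(130−1, 10−1) = C(129, 9) = 20492404684400.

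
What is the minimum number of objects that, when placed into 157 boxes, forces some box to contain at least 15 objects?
n = (15 − 1)·157 + 1 = 2199

By the generalised pigeonhole principle, to guarantee some box contains ≥ r objects we need more than (r − 1) · k objects total. Threshold: n = (r − 1) · k + 1. With r = 15 and k = 157: n = 14 · 157 + 1 = 2198 + 1 = 2199. For n = 2198 = 14 · 157, we can put exactly 14 objects in every box, avoiding 15 in any single one — so 2199 is tight.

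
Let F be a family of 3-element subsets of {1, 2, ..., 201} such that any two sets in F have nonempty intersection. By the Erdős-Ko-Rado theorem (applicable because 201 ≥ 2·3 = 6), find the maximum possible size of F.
max |F| = C(200, 2) = 19900

The Erdős-Ko-Rado theorem states: for n ≥ 2k, an intersecting family of k-subsets of an n-element set has size at most C(n − 1, k − 1), with equality for 'star' families {A ⊆ [n] : |A| = k, i ∈ A} (fix an element i). For n = 201, k = 3: C(200, 2) = 19900.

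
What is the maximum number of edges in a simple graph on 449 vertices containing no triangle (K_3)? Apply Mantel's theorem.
ex(449, K_3) = ⌊449^2/4⌋ = 50400

Mantel (1907): a triangle-free graph on n vertices has at most ⌊n^2/4⌋ edges, with equality for the complete bipartite graph K_{⌊n/2⌋, ⌈n/2⌉}. For n = 449: ⌊449^2/4⌋ = ⌊201601/4⌋ = 50400. The extremal graph is K_{224, 225}, which has 224·225 = 50400 edges.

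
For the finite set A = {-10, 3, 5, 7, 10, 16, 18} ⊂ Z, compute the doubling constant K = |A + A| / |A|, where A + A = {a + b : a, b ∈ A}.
K = |A + A| / |A| = 23/7

Enumerate A + A = {a + b : a, b ∈ A}. With |A| = 7, there are |A|^2 = 49 ordered sum pairs; collecting distinct values, A + A = {-20, -7, -5, -3, 0, 6, 8, 10, 12, 13, 14, 15, 17, 19, 20, 21, 23, 25, 26, 28, 32, 34, 36}, so |A + A| = 23. Thus K = 23/7. For comparison, the minimum possible |A + A| over all 7-element sets is 2·7 − 1 = 13 (so min K = 13/7), attained only by arithmetic progressions.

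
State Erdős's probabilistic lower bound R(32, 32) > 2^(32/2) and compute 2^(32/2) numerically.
2^(32/2) = 65536; so R(32, 32) > 65536

Colour each edge of K_n uniformly at random with red/blue. The expected number of monochromatic K_32 is C(n, 32) · 2 · 2^(−C(32,2)). If C(n, 32) · 2^(1 − C(32,2)) < 1, then with positive probability no monochromatic K_32 exists, so R(32, 32) > n. The standard estimate C(n, 32) ≤ n^32/32! shows this inequality holds whenever n ≤ 2^(32/2) (since 32! · 2^(C(32,2) − 1) > 2^(32^2/2) ≥ n^32). Hence R(32, 32) > 2^(32/2) = 65536.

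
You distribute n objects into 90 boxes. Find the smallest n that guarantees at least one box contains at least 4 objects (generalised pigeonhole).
n = (4 − 1)·90 + 1 = 271

By the generalised pigeonhole principle, to guarantee some box contains ≥ r objects we need more than (r − 1) · k objects total. Threshold: n = (r − 1) · k + 1. With r = 4 and k = 90: n = 3 · 90 + 1 = 270 + 1 = 271. For n = 270 = 3 · 90, we can put exactly 3 objects in every box, avoiding 4 in any single one — so 271 is tight.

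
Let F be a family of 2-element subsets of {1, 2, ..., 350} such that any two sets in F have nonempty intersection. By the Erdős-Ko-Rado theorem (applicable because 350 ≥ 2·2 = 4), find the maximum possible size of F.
max |F| = C(349, 1) = 349

The Erdős-Ko-Rado theorem states: for n ≥ 2k, an intersecting family of k-subsets of an n-element set has size at most C(n − 1, k − 1), with equality for 'star' families {A ⊆ [n] : |A| = k, i ∈ A} (fix an element i). For n = 350, k = 2: C(349, 1) = 349.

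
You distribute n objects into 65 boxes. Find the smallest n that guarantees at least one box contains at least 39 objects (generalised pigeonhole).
n = (39 − 1)·65 + 1 = 2471

By the generalised pigeonhole principle, to guarantee some box contains ≥ r objects we need more than (r − 1) · k objects total. Threshold: n = (r − 1) · k + 1. With r = 39 and k = 65: n = 38 · 65 + 1 = 2470 + 1 = 2471. For n = 2470 = 38 · 65, we can put exactly 38 objects in every box, avoiding 39 in any single one — so 2471 is tight.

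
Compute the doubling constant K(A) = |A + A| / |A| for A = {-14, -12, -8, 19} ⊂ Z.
K = |A + A| / |A| = 10/4 = 5/2

Enumerate A + A = {a + b : a, b ∈ A}. With |A| = 4, there are |A|^2 = 16 ordered sum pairs; collecting distinct values, A + A = {-28, -26, -24, -22, -20, -16, 5, 7, 11, 38}, so |A + A| = 10. Thus K = 10/4 = 5/2. For comparison, the minimum possible |A + A| over all 4-element sets is 2·4 − 1 = 7 (so min K = 7/4), attained only by arithmetic progressions.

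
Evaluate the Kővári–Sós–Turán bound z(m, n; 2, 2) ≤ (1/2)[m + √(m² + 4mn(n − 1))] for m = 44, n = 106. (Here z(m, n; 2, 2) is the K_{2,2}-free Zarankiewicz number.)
z(44, 106; 2, 2) ≤ (1/2)[44 + √(44² + 4·44·106·105)] = (1/2)[44 + √1960816] = 722.1457

Kővári–Sós–Turán: let r_1, ..., r_44 be the row sums and z = Σ r_i the total number of 1s. Each pair of columns can share at most one row with both entries 1 (else a 2×2 all-ones block appears), so Σ_i C(r_i, 2) ≤ C(106, 2) = 5565. By convexity Σ_i C(r_i, 2) ≥ 44·C(z/44, 2) = z(z − 44)/(2·44), giving z² − 44z − 44·106·105 ≤ 0 and hence z ≤ (1/2)[44 + √(1936 + 4·489720)] = (1/2)[44 + √1960816] ≈ (1/2)(44 + 1400.2914) = 722.1457.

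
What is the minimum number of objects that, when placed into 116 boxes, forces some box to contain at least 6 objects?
n = (6 − 1)·116 + 1 = 581

By the generalised pigeonhole principle, to guarantee some box contains ≥ r objects we need more than (r − 1) · k objects total. Threshold: n = (r − 1) · k + 1. With r = 6 and k = 116: n = 5 · 116 + 1 = 580 + 1 = 581. For n = 580 = 5 · 116, we can put exactly 5 objects in every box, avoiding 6 in any single one — so 581 is tight.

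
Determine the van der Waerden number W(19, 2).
W(19, 2) = 19 + 1 = 20

A 2-term AP is any pair of integers, so a monochromatic 2-AP exists iff some colour is used at least twice. With 19 colours, the colouring i ↦ i on {1, ..., 19} uses each colour once, avoiding any monochromatic pair, so W(19, 2) > 19. For {1, ..., 20}, pigeonhole forces two integers of the same colour, which form a monochromatic 2-AP. Hence W(19, 2) = 20.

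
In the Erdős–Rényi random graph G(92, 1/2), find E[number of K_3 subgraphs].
E[# K_3] = C(92, 3) · (1/2)^C(3, 2) = 125580 / 2^3 = 31395/2 = 15697.5

For each 3-subset S of vertices (there are C(92, 3) = 125580 such S), let X_S = 1 if S induces a K_3 (all C(3, 2) = 3 edges present). Then P(X_S = 1) = (1/2)^3 = 1/8. By linearity of expectation, E[# K_3] = C(92, 3) · (1/2)^3 = 125580 / 8 = 31395/2 = 15697.5.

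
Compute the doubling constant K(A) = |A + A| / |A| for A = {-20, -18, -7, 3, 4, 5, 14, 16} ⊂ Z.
K = |A + A| / |A| = 27/8

Enumerate A + A = {a + b : a, b ∈ A}. With |A| = 8, there are |A|^2 = 64 ordered sum pairs; collecting distinct values, A + A = {-40, -38, -36, -27, -25, -17, -16, -15, -14, -13, -6, -4, -3, -2, 6, 7, 8, 9, 10, 17, 18, 19, 20, 21, 28, 30, 32}, so |A + A| = 27. Thus K = 27/8. For comparison, the minimum possible |A + A| over all 8-element sets is 2·8 − 1 = 15 (so min K = 15/8), attained only by arithmetic progressions.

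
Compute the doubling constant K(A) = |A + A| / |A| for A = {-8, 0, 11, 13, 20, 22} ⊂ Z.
K = |A + A| / |A| = 19/6

Enumerate A + A = {a + b : a, b ∈ A}. With |A| = 6, there are |A|^2 = 36 ordered sum pairs; collecting distinct values, A + A = {-16, -8, 0, 3, 5, 11, 12, 13, 14, 20, 22, 24, 26, 31, 33, 35, 40, 42, 44}, so |A + A| = 19. Thus K = 19/6. For comparison, the minimum possible |A + A| over all 6-element sets is 2·6 − 1 = 11 (so min K = 11/6), attained only by arithmetic progressions.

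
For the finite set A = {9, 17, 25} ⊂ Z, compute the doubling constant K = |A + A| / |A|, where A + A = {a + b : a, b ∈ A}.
K = |A + A| / |A| = 5/3

Enumerate A + A = {a + b : a, b ∈ A}. With |A| = 3, there are |A|^2 = 9 ordered sum pairs; collecting distinct values, A + A = {18, 26, 34, 42, 50}, so |A + A| = 5. Thus K = 5/3. Here |A + A| = 2|A| − 1 = 5, the minimum possible — so K = 5/3 is minimal, which holds iff A is an arithmetic progression.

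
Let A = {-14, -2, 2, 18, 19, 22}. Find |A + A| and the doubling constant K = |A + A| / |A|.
K = |A + A| / |A| = 19/6

Enumerate A + A = {a + b : a, b ∈ A}. With |A| = 6, there are |A|^2 = 36 ordered sum pairs; collecting distinct values, A + A = {-28, -16, -12, -4, 0, 4, 5, 8, 16, 17, 20, 21, 24, 36, 37, 38, 40, 41, 44}, so |A + A| = 19. Thus K = 19/6. For comparison, the minimum possible |A + A| over all 6-element sets is 2·6 − 1 = 11 (so min K = 11/6), attained only by arithmetic progressions.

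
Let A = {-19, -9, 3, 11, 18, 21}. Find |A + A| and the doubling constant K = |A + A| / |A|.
K = |A + A| / |A| = 20/6 = 10/3

Enumerate A + A = {a + b : a, b ∈ A}. With |A| = 6, there are |A|^2 = 36 ordered sum pairs; collecting distinct values, A + A = {-38, -28, -18, -16, -8, -6, -1, 2, 6, 9, 12, 14, 21, 22, 24, 29, 32, 36, 39, 42}, so |A + A| = 20. Thus K = 20/6 = 10/3. For comparison, the minimum possible |A + A| over all 6-element sets is 2·6 − 1 = 11 (so min K = 11/6), attained only by arithmetic progressions.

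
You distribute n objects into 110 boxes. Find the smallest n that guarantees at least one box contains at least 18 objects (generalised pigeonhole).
n = (18 − 1)·110 + 1 = 1871

By the generalised pigeonhole principle, to guarantee some box contains ≥ r objects we need more than (r − 1) · k objects total. Threshold: n = (r − 1) · k + 1. With r = 18 and k = 110: n = 17 · 110 + 1 = 1870 + 1 = 1871. For n = 1870 = 17 · 110, we can put exactly 17 objects in every box, avoiding 18 in any single one — so 1871 is tight.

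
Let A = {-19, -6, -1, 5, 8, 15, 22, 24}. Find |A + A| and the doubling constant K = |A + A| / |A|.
K = |A + A| / |A| = 33/8

Enumerate A + A = {a + b : a, b ∈ A}. With |A| = 8, there are |A|^2 = 64 ordered sum pairs; collecting distinct values, A + A = {-38, -25, -20, -14, -12, -11, -7, -4, -2, -1, 2, 3, 4, 5, 7, 9, 10, 13, 14, 16, 18, 20, 21, 23, 27, 29, 30, 32, 37, 39, 44, 46, 48}, so |A + A| = 33. Thus K = 33/8. For comparison, the minimum possible |A + A| over all 8-element sets is 2·8 − 1 = 15 (so min K = 15/8), attained only by arithmetic progressions.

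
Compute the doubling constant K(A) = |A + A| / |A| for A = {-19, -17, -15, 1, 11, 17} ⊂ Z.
K = |A + A| / |A| = 19/6

Enumerate A + A = {a + b : a, b ∈ A}. With |A| = 6, there are |A|^2 = 36 ordered sum pairs; collecting distinct values, A + A = {-38, -36, -34, -32, -30, -18, -16, -14, -8, -6, -4, -2, 0, 2, 12, 18, 22, 28, 34}, so |A + A| = 19. Thus K = 19/6. For comparison, the minimum possible |A + A| over all 6-element sets is 2·6 − 1 = 11 (so min K = 11/6), attained only by arithmetic progressions.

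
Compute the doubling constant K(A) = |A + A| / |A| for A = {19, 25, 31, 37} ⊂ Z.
K = |A + A| / |A| = 7/4

Enumerate A + A = {a + b : a, b ∈ A}. With |A| = 4, there are |A|^2 = 16 ordered sum pairs; collecting distinct values, A + A = {38, 44, 50, 56, 62, 68, 74}, so |A + A| = 7. Thus K = 7/4. Here |A + A| = 2|A| − 1 = 7, the minimum possible — so K = 7/4 is minimal, which holds iff A is an arithmetic progression.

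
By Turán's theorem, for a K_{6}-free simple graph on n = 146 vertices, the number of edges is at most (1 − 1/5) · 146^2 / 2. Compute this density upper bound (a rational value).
Turán density bound = (4/5) · 146^2/2 = 42632/5 ≈ 8526.4

Turán's theorem: ex(n, K_{r+1}) is achieved by the complete r-partite Turán graph T(n, r) with parts as balanced as possible, and is at most (1 − 1/r) · n^2/2. For r = 5, n = 146: the density bound is (4/5) · 21316/2 = 42632/5 ≈ 8526.4. The integer-valued extremum is e(T(146, 5)) = 8526, which is strictly less than the density bound 42632/5 since 5 ∤ 146 (the parts of T(146, 5) cannot all be equal).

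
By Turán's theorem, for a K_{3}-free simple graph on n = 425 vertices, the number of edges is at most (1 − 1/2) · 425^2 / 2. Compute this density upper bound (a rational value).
Turán density bound = (1/2) · 425^2/2 = 180625/4 ≈ 45156.25

Turán's theorem: ex(n, K_{r+1}) is achieved by the complete r-partite Turán graph T(n, r) with parts as balanced as possible, and is at most (1 − 1/r) · n^2/2. For r = 2, n = 425: the density bound is (1/2) · 180625/2 = 180625/4 ≈ 45156.25. The integer-valued extremum is e(T(425, 2)) = 45156, which is strictly less than the density bound 180625/4 since 2 ∤ 425 (the parts of T(425, 2) cannot all be equal).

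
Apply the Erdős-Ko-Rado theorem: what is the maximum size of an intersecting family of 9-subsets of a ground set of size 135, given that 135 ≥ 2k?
max |F| = C(134, 8) = 2083664995984

Erdős-Ko-Rado (1961): when n ≥ 2k, max |F| = C(n−1, k−1). The bound is attained by the star {A : i ∈ A} for any fixed i ∈ [n]. Here C(135−1, 9−1) = C(134, 8) = 2083664995984.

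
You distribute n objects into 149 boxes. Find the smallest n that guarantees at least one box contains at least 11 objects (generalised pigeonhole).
n = (11 − 1)·149 + 1 = 1491

By the generalised pigeonhole principle, to guarantee some box contains ≥ r objects we need more than (r − 1) · k objects total. Threshold: n = (r − 1) · k + 1. With r = 11 and k = 149: n = 10 · 149 + 1 = 1490 + 1 = 1491. For n = 1490 = 10 · 149, we can put exactly 10 objects in every box, avoiding 11 in any single one — so 1491 is tight.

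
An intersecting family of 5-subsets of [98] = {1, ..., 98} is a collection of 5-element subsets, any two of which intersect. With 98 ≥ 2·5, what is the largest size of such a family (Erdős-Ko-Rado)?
max |F| = C(97, 4) = 3464840

Erdős-Ko-Rado (1961): when n ≥ 2k, max |F| = C(n−1, k−1). The bound is attained by the star {A : i ∈ A} for any fixed i ∈ [n]. Here C(98−1, 5−1) = C(97, 4) = 3464840.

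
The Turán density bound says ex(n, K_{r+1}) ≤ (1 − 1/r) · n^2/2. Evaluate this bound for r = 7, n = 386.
Turán density bound = (6/7) · 386^2/2 = 446988/7 ≈ 63855.4286

Turán's theorem: ex(n, K_{r+1}) is achieved by the complete r-partite Turán graph T(n, r) with parts as balanced as possible, and is at most (1 − 1/r) · n^2/2. For r = 7, n = 386: the density bound is (6/7) · 148996/2 = 446988/7 ≈ 63855.4286. The integer-valued extremum is e(T(386, 7)) = 63855, which is strictly less than the density bound 446988/7 since 7 ∤ 386 (the parts of T(386, 7) cannot all be equal).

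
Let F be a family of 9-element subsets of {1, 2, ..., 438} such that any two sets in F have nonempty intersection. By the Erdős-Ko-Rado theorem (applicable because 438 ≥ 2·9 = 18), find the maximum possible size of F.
max |F| = C(437, 8) = 30927424699697670

Erdős-Ko-Rado (1961): when n ≥ 2k, max |F| = C(n−1, k−1). The bound is attained by the star {A : i ∈ A} for any fixed i ∈ [n]. Here C(438−1, 9−1) = C(437, 8) = 30927424699697670.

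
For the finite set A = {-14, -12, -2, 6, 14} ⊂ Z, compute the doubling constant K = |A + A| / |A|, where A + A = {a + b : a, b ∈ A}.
K = |A + A| / |A| = 14/5

Enumerate A + A = {a + b : a, b ∈ A}. With |A| = 5, there are |A|^2 = 25 ordered sum pairs; collecting distinct values, A + A = {-28, -26, -24, -16, -14, -8, -6, -4, 0, 2, 4, 12, 20, 28}, so |A + A| = 14. Thus K = 14/5. For comparison, the minimum possible |A + A| over all 5-element sets is 2·5 − 1 = 9 (so min K = 9/5), attained only by arithmetic progressions.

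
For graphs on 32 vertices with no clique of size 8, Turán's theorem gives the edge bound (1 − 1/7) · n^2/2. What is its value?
Turán density bound = (6/7) · 32^2/2 = 3072/7 ≈ 438.8571

Turán's theorem: ex(n, K_{r+1}) is achieved by the complete r-partite Turán graph T(n, r) with parts as balanced as possible, and is at most (1 − 1/r) · n^2/2. For r = 7, n = 32: the density bound is (6/7) · 1024/2 = 3072/7 ≈ 438.8571. The integer-valued extremum is e(T(32, 7)) = 438, which is strictly less than the density bound 3072/7 since 7 ∤ 32 (the parts of T(32, 7) cannot all be equal).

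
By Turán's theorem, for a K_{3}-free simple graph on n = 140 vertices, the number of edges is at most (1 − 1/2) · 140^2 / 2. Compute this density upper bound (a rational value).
Turán density bound = (1/2) · 140^2/2 = 4900

Turán's theorem: ex(n, K_{r+1}) is achieved by the complete r-partite Turán graph T(n, r) with parts as balanced as possible, and is at most (1 − 1/r) · n^2/2. For r = 2, n = 140: the density bound is (1/2) · 19600/2 = 4900. Since 2 ∣ 140, the Turán graph T(140, 2) has parts of equal size 70, and its edge count e(T(140, 2)) = 4900 attains the density bound exactly.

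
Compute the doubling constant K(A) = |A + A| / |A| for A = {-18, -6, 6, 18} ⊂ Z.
K = |A + A| / |A| = 7/4

Enumerate A + A = {a + b : a, b ∈ A}. With |A| = 4, there are |A|^2 = 16 ordered sum pairs; collecting distinct values, A + A = {-36, -24, -12, 0, 12, 24, 36}, so |A + A| = 7. Thus K = 7/4. Here |A + A| = 2|A| − 1 = 7, the minimum possible — so K = 7/4 is minimal, which holds iff A is an arithmetic progression.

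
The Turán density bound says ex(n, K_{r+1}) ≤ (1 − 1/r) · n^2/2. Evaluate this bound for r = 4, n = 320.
Turán density bound = (3/4) · 320^2/2 = 38400

Turán's theorem: ex(n, K_{r+1}) is achieved by the complete r-partite Turán graph T(n, r) with parts as balanced as possible, and is at most (1 − 1/r) · n^2/2. For r = 4, n = 320: the density bound is (3/4) · 102400/2 = 38400. Since 4 ∣ 320, the Turán graph T(320, 4) has parts of equal size 80, and its edge count e(T(320, 4)) = 38400 attains the density bound exactly.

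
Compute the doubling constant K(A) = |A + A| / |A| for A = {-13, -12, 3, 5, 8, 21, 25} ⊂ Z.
K = |A + A| / |A| = 26/7

Enumerate A + A = {a + b : a, b ∈ A}. With |A| = 7, there are |A|^2 = 49 ordered sum pairs; collecting distinct values, A + A = {-26, -25, -24, -10, -9, -8, -7, -5, -4, 6, 8, 9, 10, 11, 12, 13, 16, 24, 26, 28, 29, 30, 33, 42, 46, 50}, so |A + A| = 26. Thus K = 26/7. For comparison, the minimum possible |A + A| over all 7-element sets is 2·7 − 1 = 13 (so min K = 13/7), attained only by arithmetic progressions.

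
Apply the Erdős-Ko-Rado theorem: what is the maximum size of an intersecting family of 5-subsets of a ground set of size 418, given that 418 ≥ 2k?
max |F| = C(417, 4) = 1241842680

The Erdős-Ko-Rado theorem states: for n ≥ 2k, an intersecting family of k-subsets of an n-element set has size at most C(n − 1, k − 1), with equality for 'star' families {A ⊆ [n] : |A| = k, i ∈ A} (fix an element i). For n = 418, k = 5: C(417, 4) = 1241842680.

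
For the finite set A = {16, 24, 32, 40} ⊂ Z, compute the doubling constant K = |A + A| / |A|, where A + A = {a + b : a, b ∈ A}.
K = |A + A| / |A| = 7/4

Enumerate A + A = {a + b : a, b ∈ A}. With |A| = 4, there are |A|^2 = 16 ordered sum pairs; collecting distinct values, A + A = {32, 40, 48, 56, 64, 72, 80}, so |A + A| = 7. Thus K = 7/4. Here |A + A| = 2|A| − 1 = 7, the minimum possible — so K = 7/4 is minimal, which holds iff A is an arithmetic progression.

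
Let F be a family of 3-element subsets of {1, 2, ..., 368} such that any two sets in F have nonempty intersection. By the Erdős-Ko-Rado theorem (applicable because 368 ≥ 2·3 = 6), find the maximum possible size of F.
max |F| = C(367, 2) = 67161

Erdős-Ko-Rado (1961): when n ≥ 2k, max |F| = C(n−1, k−1). The bound is attained by the star {A : i ∈ A} for any fixed i ∈ [n]. Here C(368−1, 3−1) = C(367, 2) = 67161.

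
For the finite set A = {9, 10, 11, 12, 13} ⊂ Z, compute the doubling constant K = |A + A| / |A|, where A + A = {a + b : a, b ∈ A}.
K = |A + A| / |A| = 9/5

Enumerate A + A = {a + b : a, b ∈ A}. With |A| = 5, there are |A|^2 = 25 ordered sum pairs; collecting distinct values, A + A = {18, 19, 20, 21, 22, 23, 24, 25, 26}, so |A + A| = 9. Thus K = 9/5. Here |A + A| = 2|A| − 1 = 9, the minimum possible — so K = 9/5 is minimal, which holds iff A is an arithmetic progression.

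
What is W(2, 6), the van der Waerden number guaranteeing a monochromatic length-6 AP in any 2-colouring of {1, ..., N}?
W(2, 6) = 1132

W(2, 6) = 1132. The lower bound W(2, 6) > 1131 comes from an explicit good 2-colouring of [1, 1131]; the upper bound W(2, 6) ≤ 1132 was verified by exhaustive search over 2-colourings of [1, 1132].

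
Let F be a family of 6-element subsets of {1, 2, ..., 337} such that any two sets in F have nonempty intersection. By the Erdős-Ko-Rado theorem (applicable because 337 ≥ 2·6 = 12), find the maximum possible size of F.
max |F| = C(336, 5) = 34636310352

Erdős-Ko-Rado (1961): when n ≥ 2k, max |F| = C(n−1, k−1). The bound is attained by the star {A : i ∈ A} for any fixed i ∈ [n]. Here C(337−1, 6−1) = C(336, 5) = 34636310352.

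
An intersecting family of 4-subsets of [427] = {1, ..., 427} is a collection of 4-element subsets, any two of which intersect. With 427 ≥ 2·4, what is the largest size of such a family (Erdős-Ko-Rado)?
max |F| = C(426, 3) = 12794200

The Erdős-Ko-Rado theorem states: for n ≥ 2k, an intersecting family of k-subsets of an n-element set has size at most C(n − 1, k − 1), with equality for 'star' families {A ⊆ [n] : |A| = k, i ∈ A} (fix an element i). For n = 427, k = 4: C(426, 3) = 12794200.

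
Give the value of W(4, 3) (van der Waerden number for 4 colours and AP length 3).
W(4, 3) = 76

This is a classical value, W(4, 3) = 76, established by combining an explicit 4-colouring of {1, ..., 75} with no monochromatic 3-AP (giving the lower bound W(4, 3) > 75) and a finite case analysis / exhaustive computer search showing every 4-colouring of {1, ..., 76} has such an AP.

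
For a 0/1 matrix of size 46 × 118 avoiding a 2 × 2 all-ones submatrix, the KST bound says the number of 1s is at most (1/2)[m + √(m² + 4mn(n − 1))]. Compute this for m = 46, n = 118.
z(46, 118; 2, 2) ≤ (1/2)[46 + √(46² + 4·46·118·117)] = (1/2)[46 + √2542420] = 820.2484

Kővári–Sós–Turán: let r_1, ..., r_46 be the row sums and z = Σ r_i the total number of 1s. Each pair of columns can share at most one row with both entries 1 (else a 2×2 all-ones block appears), so Σ_i C(r_i, 2) ≤ C(118, 2) = 6903. By convexity Σ_i C(r_i, 2) ≥ 46·C(z/46, 2) = z(z − 46)/(2·46), giving z² − 46z − 46·118·117 ≤ 0 and hence z ≤ (1/2)[46 + √(2116 + 4·635076)] = (1/2)[46 + √2542420] ≈ (1/2)(46 + 1594.4968) = 820.2484.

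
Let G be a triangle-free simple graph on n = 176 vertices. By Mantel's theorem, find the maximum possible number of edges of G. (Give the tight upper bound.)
ex(176, K_3) = ⌊176^2/4⌋ = 7744

Mantel (1907): a triangle-free graph on n vertices has at most ⌊n^2/4⌋ edges, with equality for the complete bipartite graph K_{⌊n/2⌋, ⌈n/2⌉}. For n = 176: ⌊176^2/4⌋ = ⌊30976/4⌋ = 7744. The extremal graph is K_{88, 88}, which has 88·88 = 7744 edges.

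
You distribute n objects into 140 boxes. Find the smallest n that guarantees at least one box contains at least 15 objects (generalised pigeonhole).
n = (15 − 1)·140 + 1 = 1961

By the generalised pigeonhole principle, to guarantee some box contains ≥ r objects we need more than (r − 1) · k objects total. Threshold: n = (r − 1) · k + 1. With r = 15 and k = 140: n = 14 · 140 + 1 = 1960 + 1 = 1961. For n = 1960 = 14 · 140, we can put exactly 14 objects in every box, avoiding 15 in any single one — so 1961 is tight.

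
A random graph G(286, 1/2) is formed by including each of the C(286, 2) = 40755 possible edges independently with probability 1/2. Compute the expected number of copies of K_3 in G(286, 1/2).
E[# K_3] = C(286, 3) · (1/2)^C(3, 2) = 3858140 / 2^3 = 964535/2 = 482267.5

For each 3-subset S of vertices (there are C(286, 3) = 3858140 such S), let X_S = 1 if S induces a K_3 (all C(3, 2) = 3 edges present). Then P(X_S = 1) = (1/2)^3 = 1/8. By linearity of expectation, E[# K_3] = C(286, 3) · (1/2)^3 = 3858140 / 8 = 964535/2 = 482267.5.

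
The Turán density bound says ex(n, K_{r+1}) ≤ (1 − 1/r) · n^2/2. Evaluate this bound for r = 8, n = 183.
Turán density bound = (7/8) · 183^2/2 = 234423/16 ≈ 14651.4375

Turán's theorem: ex(n, K_{r+1}) is achieved by the complete r-partite Turán graph T(n, r) with parts as balanced as possible, and is at most (1 − 1/r) · n^2/2. For r = 8, n = 183: the density bound is (7/8) · 33489/2 = 234423/16 ≈ 14651.4375. The integer-valued extremum is e(T(183, 8)) = 14651, which is strictly less than the density bound 234423/16 since 8 ∤ 183 (the parts of T(183, 8) cannot all be equal).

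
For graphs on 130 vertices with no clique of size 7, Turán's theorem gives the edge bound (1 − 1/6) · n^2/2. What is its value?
Turán density bound = (5/6) · 130^2/2 = 21125/3 ≈ 7041.6667

Turán's theorem: ex(n, K_{r+1}) is achieved by the complete r-partite Turán graph T(n, r) with parts as balanced as possible, and is at most (1 − 1/r) · n^2/2. For r = 6, n = 130: the density bound is (5/6) · 16900/2 = 21125/3 ≈ 7041.6667. The integer-valued extremum is e(T(130, 6)) = 7041, which is strictly less than the density bound 21125/3 since 6 ∤ 130 (the parts of T(130, 6) cannot all be equal).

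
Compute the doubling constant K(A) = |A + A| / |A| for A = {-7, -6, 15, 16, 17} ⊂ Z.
K = |A + A| / |A| = 12/5

Enumerate A + A = {a + b : a, b ∈ A}. With |A| = 5, there are |A|^2 = 25 ordered sum pairs; collecting distinct values, A + A = {-14, -13, -12, 8, 9, 10, 11, 30, 31, 32, 33, 34}, so |A + A| = 12. Thus K = 12/5. For comparison, the minimum possible |A + A| over all 5-element sets is 2·5 − 1 = 9 (so min K = 9/5), attained only by arithmetic progressions.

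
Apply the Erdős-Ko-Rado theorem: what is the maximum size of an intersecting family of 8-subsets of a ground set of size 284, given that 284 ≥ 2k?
max |F| = C(283, 7) = 26766903111198

Erdős-Ko-Rado (1961): when n ≥ 2k, max |F| = C(n−1, k−1). The bound is attained by the star {A : i ∈ A} for any fixed i ∈ [n]. Here C(284−1, 8−1) = C(283, 7) = 26766903111198.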